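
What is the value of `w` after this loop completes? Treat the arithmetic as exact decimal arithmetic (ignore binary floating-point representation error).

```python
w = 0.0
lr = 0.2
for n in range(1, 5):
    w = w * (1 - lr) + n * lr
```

Let's trace through this code step by step.

Initialize: w = 0.0
Initialize: lr = 0.2
Entering loop: for n in range(1, 5):
After iteration 1: n = 1, w = 0.2
After iteration 2: n = 2, w = 0.56
After iteration 3: n = 3, w = 1.048
After iteration 4: n = 4, w = 1.6384
Loop ends.

Final answer: 1.6384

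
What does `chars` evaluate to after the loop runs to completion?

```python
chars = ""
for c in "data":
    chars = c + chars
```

Let's trace through this code step by step.

Initialize: chars = ''
Entering loop: for c in "data":
After iteration 1: c = 'd', chars = 'd'
After iteration 2: c = 'a', chars = 'ad'
After iteration 3: c = 't', chars = 'tad'
After iteration 4: c = 'a', chars = 'atad'
Loop ends.

Final answer: 'atad'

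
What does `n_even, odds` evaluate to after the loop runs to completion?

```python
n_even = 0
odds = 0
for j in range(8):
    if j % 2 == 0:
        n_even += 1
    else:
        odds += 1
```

Let's trace through this code step by step.

Initialize: n_even = 0
Initialize: odds = 0
Entering loop: for j in range(8):
After iteration 1: j = 0, n_even = 1, odds = 0
After iteration 2: j = 1, n_even = 1, odds = 1
After iteration 3: j = 2, n_even = 2, odds = 1
After iteration 4: j = 3, n_even = 2, odds = 2
After iteration 5: j = 4, n_even = 3, odds = 2
After iteration 6: j = 5, n_even = 3, odds = 3
After iteration 7: j = 6, n_even = 4, odds = 3
After iteration 8: j = 7, n_even = 4, odds = 4
Loop ends.

Final answer: 4, 4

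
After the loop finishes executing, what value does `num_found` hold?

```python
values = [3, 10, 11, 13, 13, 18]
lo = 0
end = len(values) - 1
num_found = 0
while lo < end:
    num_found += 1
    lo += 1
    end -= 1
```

Let's trace through this code step by step.

Initialize: values = [3, 10, 11, 13, 13, 18]
Initialize: lo = 0
Initialize: end = 5
Initialize: num_found = 0
Entering loop: while lo < end:
After iteration 1: lo = 1, end = 4, num_found = 1
After iteration 2: lo = 2, end = 3, num_found = 2
After iteration 3: lo = 3, end = 2, num_found = 3
Loop ends.

Final answer: 3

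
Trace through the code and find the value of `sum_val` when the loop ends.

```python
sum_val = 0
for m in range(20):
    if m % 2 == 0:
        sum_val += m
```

Let's trace through this code step by step.

Initialize: sum_val = 0
Entering loop: for m in range(20):
After iteration 1: m = 0, sum_val = 0
After iteration 2: m = 1, sum_val = 0
After iteration 3: m = 2, sum_val = 2
After iteration 4: m = 3, sum_val = 2
After iteration 5: m = 4, sum_val = 6
After iteration 6: m = 5, sum_val = 6
After iteration 7: m = 6, sum_val = 12
After iteration 8: m = 7, sum_val = 12
After iteration 9: m = 8, sum_val = 20
After iteration 10: m = 9, sum_val = 20
After iteration 11: m = 10, sum_val = 30
After iteration 12: m = 11, sum_val = 30
After iteration 13: m = 12, sum_val = 42
After iteration 14: m = 13, sum_val = 42
After iteration 15: m = 14, sum_val = 56
After iteration 16: m = 15, sum_val = 56
After iteration 17: m = 16, sum_val = 72
After iteration 18: m = 17, sum_val = 72
After iteration 19: m = 18, sum_val = 90
After iteration 20: m = 19, sum_val = 90
Loop ends.

Final answer: 90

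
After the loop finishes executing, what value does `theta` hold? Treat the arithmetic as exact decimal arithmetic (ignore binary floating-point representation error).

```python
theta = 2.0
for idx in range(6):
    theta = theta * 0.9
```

Let's trace through this code step by step.

Initialize: theta = 2.0
Entering loop: for idx in range(6):
After iteration 1: idx = 0, theta = 1.8
After iteration 2: idx = 1, theta = 1.62
After iteration 3: idx = 2, theta = 1.458
After iteration 4: idx = 3, theta = 1.3122
After iteration 5: idx = 4, theta = 1.18098
After iteration 6: idx = 5, theta = 1.062882
Loop ends.

Final answer: 1.062882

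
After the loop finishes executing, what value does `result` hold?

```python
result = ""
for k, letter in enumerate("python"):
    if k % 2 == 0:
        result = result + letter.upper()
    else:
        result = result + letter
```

Let's trace through this code step by step.

Initialize: result = ''
Entering loop: for k, letter in enumerate("python"):
After iteration 1: k = 0, letter = 'p', result = 'P'
After iteration 2: k = 1, letter = 'y', result = 'Py'
After iteration 3: k = 2, letter = 't', result = 'PyT'
After iteration 4: k = 3, letter = 'h', result = 'PyTh'
After iteration 5: k = 4, letter = 'o', result = 'PyThO'
After iteration 6: k = 5, letter = 'n', result = 'PyThOn'
Loop ends.

Final answer: 'PyThOn'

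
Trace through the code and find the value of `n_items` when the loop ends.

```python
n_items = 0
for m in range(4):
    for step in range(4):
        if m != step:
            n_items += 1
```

Let's trace through this code step by step.

Initialize: n_items = 0
Entering loop: for m in range(4):
After iteration 1: m = 0, n_items = 3
After iteration 2: m = 1, n_items = 6
After iteration 3: m = 2, n_items = 9
After iteration 4: m = 3, n_items = 12
Loop ends.

Final answer: 12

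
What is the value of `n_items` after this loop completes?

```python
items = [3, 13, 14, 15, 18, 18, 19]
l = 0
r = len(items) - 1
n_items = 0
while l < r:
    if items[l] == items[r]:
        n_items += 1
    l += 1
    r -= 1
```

Let's trace through this code step by step.

Initialize: items = [3, 13, 14, 15, 18, 18, 19]
Initialize: l = 0
Initialize: r = 6
Initialize: n_items = 0
Entering loop: while l < r:
After iteration 1: l = 1, r = 5, n_items = 0
After iteration 2: l = 2, r = 4, n_items = 0
After iteration 3: l = 3, r = 3, n_items = 0
Loop ends.

Final answer: 0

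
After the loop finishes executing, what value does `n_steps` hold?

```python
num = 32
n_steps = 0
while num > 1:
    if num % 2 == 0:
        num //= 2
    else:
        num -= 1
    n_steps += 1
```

Let's trace through this code step by step.

Initialize: num = 32
Initialize: n_steps = 0
Entering loop: while num > 1:
After iteration 1: num = 16, n_steps = 1
After iteration 2: num = 8, n_steps = 2
After iteration 3: num = 4, n_steps = 3
After iteration 4: num = 2, n_steps = 4
After iteration 5: num = 1, n_steps = 5
Loop ends.

Final answer: 5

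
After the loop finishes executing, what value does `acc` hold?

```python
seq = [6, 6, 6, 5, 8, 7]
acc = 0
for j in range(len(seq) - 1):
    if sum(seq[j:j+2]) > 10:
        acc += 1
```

Let's trace through this code step by step.

Initialize: seq = [6, 6, 6, 5, 8, 7]
Initialize: acc = 0
Entering loop: for j in range(len(seq) - 1):
After iteration 1: j = 0, acc = 1
After iteration 2: j = 1, acc = 2
After iteration 3: j = 2, acc = 3
After iteration 4: j = 3, acc = 4
After iteration 5: j = 4, acc = 5
Loop ends.

Final answer: 5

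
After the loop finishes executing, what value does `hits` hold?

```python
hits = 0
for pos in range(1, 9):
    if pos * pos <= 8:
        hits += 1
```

Let's trace through this code step by step.

Initialize: hits = 0
Entering loop: for pos in range(1, 9):
After iteration 1: pos = 1, hits = 1
After iteration 2: pos = 2, hits = 2
After iteration 3: pos = 3, hits = 2
After iteration 4: pos = 4, hits = 2
After iteration 5: pos = 5, hits = 2
After iteration 6: pos = 6, hits = 2
After iteration 7: pos = 7, hits = 2
After iteration 8: pos = 8, hits = 2
Loop ends.

Final answer: 2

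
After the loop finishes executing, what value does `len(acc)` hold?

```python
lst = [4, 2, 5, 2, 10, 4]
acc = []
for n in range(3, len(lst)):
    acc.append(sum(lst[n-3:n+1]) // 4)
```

Let's trace through this code step by step.

Initialize: lst = [4, 2, 5, 2, 10, 4]
Initialize: acc = []
Entering loop: for n in range(3, len(lst)):
After iteration 1: n = 3, acc = [3]
After iteration 2: n = 4, acc = [3, 4]
After iteration 3: n = 5, acc = [3, 4, 5]
Loop ends.
len(acc) = 3

Final answer: 3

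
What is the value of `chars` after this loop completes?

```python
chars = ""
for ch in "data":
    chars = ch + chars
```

Let's trace through this code step by step.

Initialize: chars = ''
Entering loop: for ch in "data":
After iteration 1: ch = 'd', chars = 'd'
After iteration 2: ch = 'a', chars = 'ad'
After iteration 3: ch = 't', chars = 'tad'
After iteration 4: ch = 'a', chars = 'atad'
Loop ends.

Final answer: 'atad'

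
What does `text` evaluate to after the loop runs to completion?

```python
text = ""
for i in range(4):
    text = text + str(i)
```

Let's trace through this code step by step.

Initialize: text = ''
Entering loop: for i in range(4):
After iteration 1: i = 0, text = '0'
After iteration 2: i = 1, text = '01'
After iteration 3: i = 2, text = '012'
After iteration 4: i = 3, text = '0123'
Loop ends.

Final answer: '0123'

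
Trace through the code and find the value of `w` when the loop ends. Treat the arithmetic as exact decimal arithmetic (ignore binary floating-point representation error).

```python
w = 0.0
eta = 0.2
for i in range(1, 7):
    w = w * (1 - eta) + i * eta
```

Let's trace through this code step by step.

Initialize: w = 0.0
Initialize: eta = 0.2
Entering loop: for i in range(1, 7):
After iteration 1: i = 1, w = 0.2
After iteration 2: i = 2, w = 0.56
After iteration 3: i = 3, w = 1.048
After iteration 4: i = 4, w = 1.6384
After iteration 5: i = 5, w = 2.31072
After iteration 6: i = 6, w = 3.048576
Loop ends.

Final answer: 3.048576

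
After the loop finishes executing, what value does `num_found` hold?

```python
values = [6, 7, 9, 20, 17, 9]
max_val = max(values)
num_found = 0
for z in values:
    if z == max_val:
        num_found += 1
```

Let's trace through this code step by step.

Initialize: values = [6, 7, 9, 20, 17, 9]
Initialize: max_val = 20
Initialize: num_found = 0
Entering loop: for z in values:
After iteration 1: z = 6, num_found = 0
After iteration 2: z = 7, num_found = 0
After iteration 3: z = 9, num_found = 0
After iteration 4: z = 20, num_found = 1
After iteration 5: z = 17, num_found = 1
After iteration 6: z = 9, num_found = 1
Loop ends.

Final answer: 1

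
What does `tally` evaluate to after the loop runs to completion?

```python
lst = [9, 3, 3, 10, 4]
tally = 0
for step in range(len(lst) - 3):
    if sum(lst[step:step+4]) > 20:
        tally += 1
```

Let's trace through this code step by step.

Initialize: lst = [9, 3, 3, 10, 4]
Initialize: tally = 0
Entering loop: for step in range(len(lst) - 3):
After iteration 1: step = 0, tally = 1
After iteration 2: step = 1, tally = 1
Loop ends.

Final answer: 1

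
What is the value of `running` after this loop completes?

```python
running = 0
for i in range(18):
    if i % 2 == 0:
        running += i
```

Let's trace through this code step by step.

Initialize: running = 0
Entering loop: for i in range(18):
After iteration 1: i = 0, running = 0
After iteration 2: i = 1, running = 0
After iteration 3: i = 2, running = 2
After iteration 4: i = 3, running = 2
After iteration 5: i = 4, running = 6
After iteration 6: i = 5, running = 6
After iteration 7: i = 6, running = 12
After iteration 8: i = 7, running = 12
After iteration 9: i = 8, running = 20
After iteration 10: i = 9, running = 20
After iteration 11: i = 10, running = 30
After iteration 12: i = 11, running = 30
After iteration 13: i = 12, running = 42
After iteration 14: i = 13, running = 42
After iteration 15: i = 14, running = 56
After iteration 16: i = 15, running = 56
After iteration 17: i = 16, running = 72
After iteration 18: i = 17, running = 72
Loop ends.

Final answer: 72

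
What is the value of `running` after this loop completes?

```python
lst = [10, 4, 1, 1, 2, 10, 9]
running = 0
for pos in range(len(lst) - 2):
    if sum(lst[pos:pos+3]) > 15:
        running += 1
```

Let's trace through this code step by step.

Initialize: lst = [10, 4, 1, 1, 2, 10, 9]
Initialize: running = 0
Entering loop: for pos in range(len(lst) - 2):
After iteration 1: pos = 0, running = 0
After iteration 2: pos = 1, running = 0
After iteration 3: pos = 2, running = 0
After iteration 4: pos = 3, running = 0
After iteration 5: pos = 4, running = 1
Loop ends.

Final answer: 1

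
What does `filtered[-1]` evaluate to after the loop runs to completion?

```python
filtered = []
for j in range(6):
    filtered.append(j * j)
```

Let's trace through this code step by step.

Initialize: filtered = []
Entering loop: for j in range(6):
After iteration 1: j = 0, filtered = [0]
After iteration 2: j = 1, filtered = [0, 1]
After iteration 3: j = 2, filtered = [0, 1, 4]
After iteration 4: j = 3, filtered = [0, 1, 4, 9]
After iteration 5: j = 4, filtered = [0, 1, 4, 9, 16]
After iteration 6: j = 5, filtered = [0, 1, 4, 9, 16, 25]
Loop ends.
filtered[-1] = 25

Final answer: 25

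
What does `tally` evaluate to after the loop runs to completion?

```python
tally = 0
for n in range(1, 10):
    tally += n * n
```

Let's trace through this code step by step.

Initialize: tally = 0
Entering loop: for n in range(1, 10):
After iteration 1: n = 1, tally = 1
After iteration 2: n = 2, tally = 5
After iteration 3: n = 3, tally = 14
After iteration 4: n = 4, tally = 30
After iteration 5: n = 5, tally = 55
After iteration 6: n = 6, tally = 91
After iteration 7: n = 7, tally = 140
After iteration 8: n = 8, tally = 204
After iteration 9: n = 9, tally = 285
Loop ends.

Final answer: 285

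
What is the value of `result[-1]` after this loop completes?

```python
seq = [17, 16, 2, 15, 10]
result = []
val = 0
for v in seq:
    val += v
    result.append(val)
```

Let's trace through this code step by step.

Initialize: seq = [17, 16, 2, 15, 10]
Initialize: result = []
Initialize: val = 0
Entering loop: for v in seq:
After iteration 1: v = 17, result = [17], val = 17
After iteration 2: v = 16, result = [17, 33], val = 33
After iteration 3: v = 2, result = [17, 33, 35], val = 35
After iteration 4: v = 15, result = [17, 33, 35, 50], val = 50
After iteration 5: v = 10, result = [17, 33, 35, 50, 60], val = 60
Loop ends.
result[-1] = 60

Final answer: 60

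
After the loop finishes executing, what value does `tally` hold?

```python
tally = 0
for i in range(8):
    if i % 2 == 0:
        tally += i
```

Let's trace through this code step by step.

Initialize: tally = 0
Entering loop: for i in range(8):
After iteration 1: i = 0, tally = 0
After iteration 2: i = 1, tally = 0
After iteration 3: i = 2, tally = 2
After iteration 4: i = 3, tally = 2
After iteration 5: i = 4, tally = 6
After iteration 6: i = 5, tally = 6
After iteration 7: i = 6, tally = 12
After iteration 8: i = 7, tally = 12
Loop ends.

Final answer: 12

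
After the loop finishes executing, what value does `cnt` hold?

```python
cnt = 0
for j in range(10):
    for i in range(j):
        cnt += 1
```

Let's trace through this code step by step.

Initialize: cnt = 0
Entering loop: for j in range(10):
After iteration 1: j = 0, cnt = 0
After iteration 2: j = 1, cnt = 1, i = 0
After iteration 3: j = 2, cnt = 3, i = 1
After iteration 4: j = 3, cnt = 6, i = 2
After iteration 5: j = 4, cnt = 10, i = 3
After iteration 6: j = 5, cnt = 15, i = 4
After iteration 7: j = 6, cnt = 21, i = 5
After iteration 8: j = 7, cnt = 28, i = 6
After iteration 9: j = 8, cnt = 36, i = 7
After iteration 10: j = 9, cnt = 45, i = 8
Loop ends.

Final answer: 45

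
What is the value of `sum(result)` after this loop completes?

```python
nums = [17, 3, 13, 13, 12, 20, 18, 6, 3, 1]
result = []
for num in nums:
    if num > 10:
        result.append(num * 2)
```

Let's trace through this code step by step.

Initialize: nums = [17, 3, 13, 13, 12, 20, 18, 6, 3, 1]
Initialize: result = []
Entering loop: for num in nums:
After iteration 1: num = 17, result = [34]
After iteration 2: num = 3, result = [34]
After iteration 3: num = 13, result = [34, 26]
After iteration 4: num = 13, result = [34, 26, 26]
After iteration 5: num = 12, result = [34, 26, 26, 24]
After iteration 6: num = 20, result = [34, 26, 26, 24, 40]
After iteration 7: num = 18, result = [34, 26, 26, 24, 40, 36]
After iteration 8: num = 6, result = [34, 26, 26, 24, 40, 36]
After iteration 9: num = 3, result = [34, 26, 26, 24, 40, 36]
After iteration 10: num = 1, result = [34, 26, 26, 24, 40, 36]
Loop ends.
sum(result) = 186

Final answer: 186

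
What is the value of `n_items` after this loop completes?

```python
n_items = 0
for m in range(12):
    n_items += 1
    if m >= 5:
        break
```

Let's trace through this code step by step.

Initialize: n_items = 0
Entering loop: for m in range(12):
After iteration 1: m = 0, n_items = 1
After iteration 2: m = 1, n_items = 2
After iteration 3: m = 2, n_items = 3
After iteration 4: m = 3, n_items = 4
After iteration 5: m = 4, n_items = 5
After iteration 6: m = 5, n_items = 6
Loop ends.

Final answer: 6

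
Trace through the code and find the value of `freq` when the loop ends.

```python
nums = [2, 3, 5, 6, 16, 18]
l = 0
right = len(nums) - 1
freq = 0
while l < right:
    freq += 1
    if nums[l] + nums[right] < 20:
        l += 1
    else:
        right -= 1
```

Let's trace through this code step by step.

Initialize: nums = [2, 3, 5, 6, 16, 18]
Initialize: l = 0
Initialize: right = 5
Initialize: freq = 0
Entering loop: while l < right:
After iteration 1: l = 0, right = 4, freq = 1
After iteration 2: l = 1, right = 4, freq = 2
After iteration 3: l = 2, right = 4, freq = 3
After iteration 4: l = 2, right = 3, freq = 4
After iteration 5: l = 3, right = 3, freq = 5
Loop ends.

Final answer: 5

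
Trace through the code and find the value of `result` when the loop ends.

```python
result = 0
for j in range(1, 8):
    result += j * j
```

Let's trace through this code step by step.

Initialize: result = 0
Entering loop: for j in range(1, 8):
After iteration 1: j = 1, result = 1
After iteration 2: j = 2, result = 5
After iteration 3: j = 3, result = 14
After iteration 4: j = 4, result = 30
After iteration 5: j = 5, result = 55
After iteration 6: j = 6, result = 91
After iteration 7: j = 7, result = 140
Loop ends.

Final answer: 140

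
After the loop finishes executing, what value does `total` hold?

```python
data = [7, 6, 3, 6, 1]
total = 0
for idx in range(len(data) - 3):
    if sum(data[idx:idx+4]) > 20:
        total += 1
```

Let's trace through this code step by step.

Initialize: data = [7, 6, 3, 6, 1]
Initialize: total = 0
Entering loop: for idx in range(len(data) - 3):
After iteration 1: idx = 0, total = 1
After iteration 2: idx = 1, total = 1
Loop ends.

Final answer: 1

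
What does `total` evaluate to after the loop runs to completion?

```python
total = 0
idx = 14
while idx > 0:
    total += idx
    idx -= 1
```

Let's trace through this code step by step.

Initialize: total = 0
Initialize: idx = 14
Entering loop: while idx > 0:
After iteration 1: total = 14, idx = 13
After iteration 2: total = 27, idx = 12
After iteration 3: total = 39, idx = 11
After iteration 4: total = 50, idx = 10
After iteration 5: total = 60, idx = 9
After iteration 6: total = 69, idx = 8
After iteration 7: total = 77, idx = 7
After iteration 8: total = 84, idx = 6
After iteration 9: total = 90, idx = 5
After iteration 10: total = 95, idx = 4
After iteration 11: total = 99, idx = 3
After iteration 12: total = 102, idx = 2
After iteration 13: total = 104, idx = 1
After iteration 14: total = 105, idx = 0
Loop ends.

Final answer: 105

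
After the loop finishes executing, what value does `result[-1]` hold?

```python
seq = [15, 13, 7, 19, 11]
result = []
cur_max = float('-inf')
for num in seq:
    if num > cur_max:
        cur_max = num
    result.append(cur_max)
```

Let's trace through this code step by step.

Initialize: seq = [15, 13, 7, 19, 11]
Initialize: result = []
Initialize: cur_max = -inf
Entering loop: for num in seq:
After iteration 1: num = 15, result = [15], cur_max = 15
After iteration 2: num = 13, result = [15, 15], cur_max = 15
After iteration 3: num = 7, result = [15, 15, 15], cur_max = 15
After iteration 4: num = 19, result = [15, 15, 15, 19], cur_max = 19
After iteration 5: num = 11, result = [15, 15, 15, 19, 19], cur_max = 19
Loop ends.
result[-1] = 19

Final answer: 19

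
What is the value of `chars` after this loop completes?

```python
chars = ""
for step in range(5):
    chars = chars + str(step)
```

Let's trace through this code step by step.

Initialize: chars = ''
Entering loop: for step in range(5):
After iteration 1: step = 0, chars = '0'
After iteration 2: step = 1, chars = '01'
After iteration 3: step = 2, chars = '012'
After iteration 4: step = 3, chars = '0123'
After iteration 5: step = 4, chars = '01234'
Loop ends.

Final answer: '01234'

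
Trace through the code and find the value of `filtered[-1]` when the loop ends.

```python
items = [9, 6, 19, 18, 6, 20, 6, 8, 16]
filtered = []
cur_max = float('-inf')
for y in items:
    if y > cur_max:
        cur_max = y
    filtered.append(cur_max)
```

Let's trace through this code step by step.

Initialize: items = [9, 6, 19, 18, 6, 20, 6, 8, 16]
Initialize: filtered = []
Initialize: cur_max = -inf
Entering loop: for y in items:
After iteration 1: y = 9, filtered = [9], cur_max = 9
After iteration 2: y = 6, filtered = [9, 9], cur_max = 9
After iteration 3: y = 19, filtered = [9, 9, 19], cur_max = 19
After iteration 4: y = 18, filtered = [9, 9, 19, 19], cur_max = 19
After iteration 5: y = 6, filtered = [9, 9, 19, 19, 19], cur_max = 19
After iteration 6: y = 20, filtered = [9, 9, 19, 19, 19, 20], cur_max = 20
After iteration 7: y = 6, filtered = [9, 9, 19, 19, 19, 20, 20], cur_max = 20
After iteration 8: y = 8, filtered = [9, 9, 19, 19, 19, 20, 20, 20], cur_max = 20
After iteration 9: y = 16, filtered = [9, 9, 19, 19, 19, 20, 20, 20, 20], cur_max = 20
Loop ends.
filtered[-1] = 20

Final answer: 20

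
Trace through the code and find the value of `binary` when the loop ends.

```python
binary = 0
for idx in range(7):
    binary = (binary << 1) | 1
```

Let's trace through this code step by step.

Initialize: binary = 0
Entering loop: for idx in range(7):
After iteration 1: idx = 0, binary = 1
After iteration 2: idx = 1, binary = 3
After iteration 3: idx = 2, binary = 7
After iteration 4: idx = 3, binary = 15
After iteration 5: idx = 4, binary = 31
After iteration 6: idx = 5, binary = 63
After iteration 7: idx = 6, binary = 127
Loop ends.

Final answer: 127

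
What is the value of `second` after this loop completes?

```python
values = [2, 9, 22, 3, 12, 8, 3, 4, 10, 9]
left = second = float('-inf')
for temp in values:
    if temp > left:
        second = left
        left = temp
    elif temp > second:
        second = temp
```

Let's trace through this code step by step.

Initialize: values = [2, 9, 22, 3, 12, 8, 3, 4, 10, 9]
Initialize: left = -inf
Initialize: second = -inf
Entering loop: for temp in values:
After iteration 1: temp = 2, left = 2, second = -inf
After iteration 2: temp = 9, left = 9, second = 2
After iteration 3: temp = 22, left = 22, second = 9
After iteration 4: temp = 3, left = 22, second = 9
After iteration 5: temp = 12, left = 22, second = 12
After iteration 6: temp = 8, left = 22, second = 12
After iteration 7: temp = 3, left = 22, second = 12
After iteration 8: temp = 4, left = 22, second = 12
After iteration 9: temp = 10, left = 22, second = 12
After iteration 10: temp = 9, left = 22, second = 12
Loop ends.

Final answer: 12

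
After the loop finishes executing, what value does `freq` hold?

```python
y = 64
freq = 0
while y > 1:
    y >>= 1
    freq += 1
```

Let's trace through this code step by step.

Initialize: y = 64
Initialize: freq = 0
Entering loop: while y > 1:
After iteration 1: y = 32, freq = 1
After iteration 2: y = 16, freq = 2
After iteration 3: y = 8, freq = 3
After iteration 4: y = 4, freq = 4
After iteration 5: y = 2, freq = 5
After iteration 6: y = 1, freq = 6
Loop ends.

Final answer: 6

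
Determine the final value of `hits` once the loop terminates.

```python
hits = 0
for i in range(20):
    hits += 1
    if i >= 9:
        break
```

Let's trace through this code step by step.

Initialize: hits = 0
Entering loop: for i in range(20):
After iteration 1: i = 0, hits = 1
After iteration 2: i = 1, hits = 2
After iteration 3: i = 2, hits = 3
After iteration 4: i = 3, hits = 4
After iteration 5: i = 4, hits = 5
After iteration 6: i = 5, hits = 6
After iteration 7: i = 6, hits = 7
After iteration 8: i = 7, hits = 8
After iteration 9: i = 8, hits = 9
After iteration 10: i = 9, hits = 10
Loop ends.

Final answer: 10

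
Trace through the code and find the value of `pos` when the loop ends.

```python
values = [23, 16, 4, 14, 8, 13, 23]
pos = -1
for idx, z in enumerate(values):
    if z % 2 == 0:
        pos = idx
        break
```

Let's trace through this code step by step.

Initialize: values = [23, 16, 4, 14, 8, 13, 23]
Initialize: pos = -1
Entering loop: for idx, z in enumerate(values):
After iteration 1: idx = 0, z = 23, pos = -1
After iteration 2: idx = 1, z = 16, pos = 1
Loop ends.

Final answer: 1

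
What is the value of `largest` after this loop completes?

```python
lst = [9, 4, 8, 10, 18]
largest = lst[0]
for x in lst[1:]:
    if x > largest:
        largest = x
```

Let's trace through this code step by step.

Initialize: lst = [9, 4, 8, 10, 18]
Initialize: largest = 9
Entering loop: for x in lst[1:]:
After iteration 1: x = 4, largest = 9
After iteration 2: x = 8, largest = 9
After iteration 3: x = 10, largest = 10
After iteration 4: x = 18, largest = 18
Loop ends.

Final answer: 18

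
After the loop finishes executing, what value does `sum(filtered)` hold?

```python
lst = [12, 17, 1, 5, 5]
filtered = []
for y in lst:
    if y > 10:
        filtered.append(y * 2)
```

Let's trace through this code step by step.

Initialize: lst = [12, 17, 1, 5, 5]
Initialize: filtered = []
Entering loop: for y in lst:
After iteration 1: y = 12, filtered = [24]
After iteration 2: y = 17, filtered = [24, 34]
After iteration 3: y = 1, filtered = [24, 34]
After iteration 4: y = 5, filtered = [24, 34]
After iteration 5: y = 5, filtered = [24, 34]
Loop ends.
sum(filtered) = 58

Final answer: 58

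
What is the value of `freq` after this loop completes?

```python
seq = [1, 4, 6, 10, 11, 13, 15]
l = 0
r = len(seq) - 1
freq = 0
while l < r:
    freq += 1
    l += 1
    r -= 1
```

Let's trace through this code step by step.

Initialize: seq = [1, 4, 6, 10, 11, 13, 15]
Initialize: l = 0
Initialize: r = 6
Initialize: freq = 0
Entering loop: while l < r:
After iteration 1: l = 1, r = 5, freq = 1
After iteration 2: l = 2, r = 4, freq = 2
After iteration 3: l = 3, r = 3, freq = 3
Loop ends.

Final answer: 3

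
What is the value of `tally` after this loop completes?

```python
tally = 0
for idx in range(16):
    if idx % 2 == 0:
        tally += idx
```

Let's trace through this code step by step.

Initialize: tally = 0
Entering loop: for idx in range(16):
After iteration 1: idx = 0, tally = 0
After iteration 2: idx = 1, tally = 0
After iteration 3: idx = 2, tally = 2
After iteration 4: idx = 3, tally = 2
After iteration 5: idx = 4, tally = 6
After iteration 6: idx = 5, tally = 6
After iteration 7: idx = 6, tally = 12
After iteration 8: idx = 7, tally = 12
After iteration 9: idx = 8, tally = 20
After iteration 10: idx = 9, tally = 20
After iteration 11: idx = 10, tally = 30
After iteration 12: idx = 11, tally = 30
After iteration 13: idx = 12, tally = 42
After iteration 14: idx = 13, tally = 42
After iteration 15: idx = 14, tally = 56
After iteration 16: idx = 15, tally = 56
Loop ends.

Final answer: 56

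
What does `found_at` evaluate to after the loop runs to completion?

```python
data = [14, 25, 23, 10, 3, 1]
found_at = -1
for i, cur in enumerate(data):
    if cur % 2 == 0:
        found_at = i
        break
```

Let's trace through this code step by step.

Initialize: data = [14, 25, 23, 10, 3, 1]
Initialize: found_at = -1
Entering loop: for i, cur in enumerate(data):
After iteration 1: i = 0, cur = 14, found_at = 0
Loop ends.

Final answer: 0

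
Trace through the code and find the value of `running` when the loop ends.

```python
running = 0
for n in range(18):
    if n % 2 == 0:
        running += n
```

Let's trace through this code step by step.

Initialize: running = 0
Entering loop: for n in range(18):
After iteration 1: n = 0, running = 0
After iteration 2: n = 1, running = 0
After iteration 3: n = 2, running = 2
After iteration 4: n = 3, running = 2
After iteration 5: n = 4, running = 6
After iteration 6: n = 5, running = 6
After iteration 7: n = 6, running = 12
After iteration 8: n = 7, running = 12
After iteration 9: n = 8, running = 20
After iteration 10: n = 9, running = 20
After iteration 11: n = 10, running = 30
After iteration 12: n = 11, running = 30
After iteration 13: n = 12, running = 42
After iteration 14: n = 13, running = 42
After iteration 15: n = 14, running = 56
After iteration 16: n = 15, running = 56
After iteration 17: n = 16, running = 72
After iteration 18: n = 17, running = 72
Loop ends.

Final answer: 72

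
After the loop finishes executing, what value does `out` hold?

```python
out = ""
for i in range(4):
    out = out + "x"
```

Let's trace through this code step by step.

Initialize: out = ''
Entering loop: for i in range(4):
After iteration 1: i = 0, out = 'x'
After iteration 2: i = 1, out = 'xx'
After iteration 3: i = 2, out = 'xxx'
After iteration 4: i = 3, out = 'xxxx'
Loop ends.

Final answer: 'xxxx'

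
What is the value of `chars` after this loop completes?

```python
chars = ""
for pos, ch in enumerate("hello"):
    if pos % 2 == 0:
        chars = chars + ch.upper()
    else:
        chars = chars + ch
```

Let's trace through this code step by step.

Initialize: chars = ''
Entering loop: for pos, ch in enumerate("hello"):
After iteration 1: pos = 0, ch = 'h', chars = 'H'
After iteration 2: pos = 1, ch = 'e', chars = 'He'
After iteration 3: pos = 2, ch = 'l', chars = 'HeL'
After iteration 4: pos = 3, ch = 'l', chars = 'HeLl'
After iteration 5: pos = 4, ch = 'o', chars = 'HeLlO'
Loop ends.

Final answer: 'HeLlO'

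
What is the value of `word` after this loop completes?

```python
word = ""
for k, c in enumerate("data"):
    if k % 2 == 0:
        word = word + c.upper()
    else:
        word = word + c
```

Let's trace through this code step by step.

Initialize: word = ''
Entering loop: for k, c in enumerate("data"):
After iteration 1: k = 0, c = 'd', word = 'D'
After iteration 2: k = 1, c = 'a', word = 'Da'
After iteration 3: k = 2, c = 't', word = 'DaT'
After iteration 4: k = 3, c = 'a', word = 'DaTa'
Loop ends.

Final answer: 'DaTa'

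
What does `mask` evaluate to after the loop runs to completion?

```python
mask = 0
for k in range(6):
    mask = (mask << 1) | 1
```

Let's trace through this code step by step.

Initialize: mask = 0
Entering loop: for k in range(6):
After iteration 1: k = 0, mask = 1
After iteration 2: k = 1, mask = 3
After iteration 3: k = 2, mask = 7
After iteration 4: k = 3, mask = 15
After iteration 5: k = 4, mask = 31
After iteration 6: k = 5, mask = 63
Loop ends.

Final answer: 63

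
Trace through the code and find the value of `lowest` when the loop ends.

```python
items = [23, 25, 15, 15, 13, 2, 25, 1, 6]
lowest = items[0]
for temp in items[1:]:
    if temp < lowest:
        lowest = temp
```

Let's trace through this code step by step.

Initialize: items = [23, 25, 15, 15, 13, 2, 25, 1, 6]
Initialize: lowest = 23
Entering loop: for temp in items[1:]:
After iteration 1: temp = 25, lowest = 23
After iteration 2: temp = 15, lowest = 15
After iteration 3: temp = 15, lowest = 15
After iteration 4: temp = 13, lowest = 13
After iteration 5: temp = 2, lowest = 2
After iteration 6: temp = 25, lowest = 2
After iteration 7: temp = 1, lowest = 1
After iteration 8: temp = 6, lowest = 1
Loop ends.

Final answer: 1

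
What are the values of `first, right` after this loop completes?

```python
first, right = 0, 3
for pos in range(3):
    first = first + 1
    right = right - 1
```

Let's trace through this code step by step.

Initialize: first = 0
Initialize: right = 3
Entering loop: for pos in range(3):
After iteration 1: pos = 0, first = 1, right = 2
After iteration 2: pos = 1, first = 2, right = 1
After iteration 3: pos = 2, first = 3, right = 0
Loop ends.

Final answer: 3, 0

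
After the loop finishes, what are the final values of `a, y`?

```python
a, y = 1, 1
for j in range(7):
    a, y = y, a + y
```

Let's trace through this code step by step.

Initialize: a = 1
Initialize: y = 1
Entering loop: for j in range(7):
After iteration 1: j = 0, a = 1, y = 2
After iteration 2: j = 1, a = 2, y = 3
After iteration 3: j = 2, a = 3, y = 5
After iteration 4: j = 3, a = 5, y = 8
After iteration 5: j = 4, a = 8, y = 13
After iteration 6: j = 5, a = 13, y = 21
After iteration 7: j = 6, a = 21, y = 34
Loop ends.

Final answer: 21, 34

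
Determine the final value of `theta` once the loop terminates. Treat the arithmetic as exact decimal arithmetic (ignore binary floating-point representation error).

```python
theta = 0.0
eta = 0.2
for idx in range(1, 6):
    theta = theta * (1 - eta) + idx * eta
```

Let's trace through this code step by step.

Initialize: theta = 0.0
Initialize: eta = 0.2
Entering loop: for idx in range(1, 6):
After iteration 1: idx = 1, theta = 0.2
After iteration 2: idx = 2, theta = 0.56
After iteration 3: idx = 3, theta = 1.048
After iteration 4: idx = 4, theta = 1.6384
After iteration 5: idx = 5, theta = 2.31072
Loop ends.

Final answer: 2.31072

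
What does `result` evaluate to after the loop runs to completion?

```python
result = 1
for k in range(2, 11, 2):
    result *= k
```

Let's trace through this code step by step.

Initialize: result = 1
Entering loop: for k in range(2, 11, 2):
After iteration 1: k = 2, result = 2
After iteration 2: k = 4, result = 8
After iteration 3: k = 6, result = 48
After iteration 4: k = 8, result = 384
After iteration 5: k = 10, result = 3840
Loop ends.

Final answer: 3840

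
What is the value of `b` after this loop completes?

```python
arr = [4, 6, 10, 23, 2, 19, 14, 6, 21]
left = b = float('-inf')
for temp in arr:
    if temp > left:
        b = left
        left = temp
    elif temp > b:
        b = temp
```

Let's trace through this code step by step.

Initialize: arr = [4, 6, 10, 23, 2, 19, 14, 6, 21]
Initialize: left = -inf
Initialize: b = -inf
Entering loop: for temp in arr:
After iteration 1: temp = 4, left = 4, b = -inf
After iteration 2: temp = 6, left = 6, b = 4
After iteration 3: temp = 10, left = 10, b = 6
After iteration 4: temp = 23, left = 23, b = 10
After iteration 5: temp = 2, left = 23, b = 10
After iteration 6: temp = 19, left = 23, b = 19
After iteration 7: temp = 14, left = 23, b = 19
After iteration 8: temp = 6, left = 23, b = 19
After iteration 9: temp = 21, left = 23, b = 21
Loop ends.

Final answer: 21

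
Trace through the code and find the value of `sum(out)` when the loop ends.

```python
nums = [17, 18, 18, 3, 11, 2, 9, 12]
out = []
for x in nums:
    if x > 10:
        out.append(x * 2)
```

Let's trace through this code step by step.

Initialize: nums = [17, 18, 18, 3, 11, 2, 9, 12]
Initialize: out = []
Entering loop: for x in nums:
After iteration 1: x = 17, out = [34]
After iteration 2: x = 18, out = [34, 36]
After iteration 3: x = 18, out = [34, 36, 36]
After iteration 4: x = 3, out = [34, 36, 36]
After iteration 5: x = 11, out = [34, 36, 36, 22]
After iteration 6: x = 2, out = [34, 36, 36, 22]
After iteration 7: x = 9, out = [34, 36, 36, 22]
After iteration 8: x = 12, out = [34, 36, 36, 22, 24]
Loop ends.
sum(out) = 152

Final answer: 152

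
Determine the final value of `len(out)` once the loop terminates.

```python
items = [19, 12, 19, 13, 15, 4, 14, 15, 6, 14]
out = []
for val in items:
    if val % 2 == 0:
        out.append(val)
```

Let's trace through this code step by step.

Initialize: items = [19, 12, 19, 13, 15, 4, 14, 15, 6, 14]
Initialize: out = []
Entering loop: for val in items:
After iteration 1: val = 19, out = []
After iteration 2: val = 12, out = [12]
After iteration 3: val = 19, out = [12]
After iteration 4: val = 13, out = [12]
After iteration 5: val = 15, out = [12]
After iteration 6: val = 4, out = [12, 4]
After iteration 7: val = 14, out = [12, 4, 14]
After iteration 8: val = 15, out = [12, 4, 14]
After iteration 9: val = 6, out = [12, 4, 14, 6]
After iteration 10: val = 14, out = [12, 4, 14, 6, 14]
Loop ends.
len(out) = 5

Final answer: 5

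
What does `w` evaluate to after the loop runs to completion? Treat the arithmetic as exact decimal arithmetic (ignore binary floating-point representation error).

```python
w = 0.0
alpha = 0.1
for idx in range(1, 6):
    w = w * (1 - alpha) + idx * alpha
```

Let's trace through this code step by step.

Initialize: w = 0.0
Initialize: alpha = 0.1
Entering loop: for idx in range(1, 6):
After iteration 1: idx = 1, w = 0.1
After iteration 2: idx = 2, w = 0.29
After iteration 3: idx = 3, w = 0.561
After iteration 4: idx = 4, w = 0.9049
After iteration 5: idx = 5, w = 1.31441
Loop ends.

Final answer: 1.31441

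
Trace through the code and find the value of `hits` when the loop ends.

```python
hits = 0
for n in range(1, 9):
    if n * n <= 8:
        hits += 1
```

Let's trace through this code step by step.

Initialize: hits = 0
Entering loop: for n in range(1, 9):
After iteration 1: n = 1, hits = 1
After iteration 2: n = 2, hits = 2
After iteration 3: n = 3, hits = 2
After iteration 4: n = 4, hits = 2
After iteration 5: n = 5, hits = 2
After iteration 6: n = 6, hits = 2
After iteration 7: n = 7, hits = 2
After iteration 8: n = 8, hits = 2
Loop ends.

Final answer: 2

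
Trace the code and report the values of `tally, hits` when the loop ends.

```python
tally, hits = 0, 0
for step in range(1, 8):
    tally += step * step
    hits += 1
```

Let's trace through this code step by step.

Initialize: tally = 0
Initialize: hits = 0
Entering loop: for step in range(1, 8):
After iteration 1: step = 1, tally = 1, hits = 1
After iteration 2: step = 2, tally = 5, hits = 2
After iteration 3: step = 3, tally = 14, hits = 3
After iteration 4: step = 4, tally = 30, hits = 4
After iteration 5: step = 5, tally = 55, hits = 5
After iteration 6: step = 6, tally = 91, hits = 6
After iteration 7: step = 7, tally = 140, hits = 7
Loop ends.

Final answer: 140, 7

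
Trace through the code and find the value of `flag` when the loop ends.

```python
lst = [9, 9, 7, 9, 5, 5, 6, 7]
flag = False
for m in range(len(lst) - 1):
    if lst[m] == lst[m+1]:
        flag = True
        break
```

Let's trace through this code step by step.

Initialize: lst = [9, 9, 7, 9, 5, 5, 6, 7]
Initialize: flag = False
Entering loop: for m in range(len(lst) - 1):
After iteration 1: m = 0, flag = True
Loop ends.

Final answer: True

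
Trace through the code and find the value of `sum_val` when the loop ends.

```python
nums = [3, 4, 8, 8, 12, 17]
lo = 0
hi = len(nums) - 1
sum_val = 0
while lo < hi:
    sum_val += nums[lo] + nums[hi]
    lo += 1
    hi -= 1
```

Let's trace through this code step by step.

Initialize: nums = [3, 4, 8, 8, 12, 17]
Initialize: lo = 0
Initialize: hi = 5
Initialize: sum_val = 0
Entering loop: while lo < hi:
After iteration 1: lo = 1, hi = 4, sum_val = 20
After iteration 2: lo = 2, hi = 3, sum_val = 36
After iteration 3: lo = 3, hi = 2, sum_val = 52
Loop ends.

Final answer: 52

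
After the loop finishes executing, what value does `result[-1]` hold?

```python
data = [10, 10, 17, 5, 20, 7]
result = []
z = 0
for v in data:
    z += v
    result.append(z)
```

Let's trace through this code step by step.

Initialize: data = [10, 10, 17, 5, 20, 7]
Initialize: result = []
Initialize: z = 0
Entering loop: for v in data:
After iteration 1: v = 10, result = [10], z = 10
After iteration 2: v = 10, result = [10, 20], z = 20
After iteration 3: v = 17, result = [10, 20, 37], z = 37
After iteration 4: v = 5, result = [10, 20, 37, 42], z = 42
After iteration 5: v = 20, result = [10, 20, 37, 42, 62], z = 62
After iteration 6: v = 7, result = [10, 20, 37, 42, 62, 69], z = 69
Loop ends.
result[-1] = 69

Final answer: 69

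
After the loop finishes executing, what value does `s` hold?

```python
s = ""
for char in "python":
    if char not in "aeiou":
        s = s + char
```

Let's trace through this code step by step.

Initialize: s = ''
Entering loop: for char in "python":
After iteration 1: char = 'p', s = 'p'
After iteration 2: char = 'y', s = 'py'
After iteration 3: char = 't', s = 'pyt'
After iteration 4: char = 'h', s = 'pyth'
After iteration 5: char = 'o', s = 'pyth'
After iteration 6: char = 'n', s = 'pythn'
Loop ends.

Final answer: 'pythn'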